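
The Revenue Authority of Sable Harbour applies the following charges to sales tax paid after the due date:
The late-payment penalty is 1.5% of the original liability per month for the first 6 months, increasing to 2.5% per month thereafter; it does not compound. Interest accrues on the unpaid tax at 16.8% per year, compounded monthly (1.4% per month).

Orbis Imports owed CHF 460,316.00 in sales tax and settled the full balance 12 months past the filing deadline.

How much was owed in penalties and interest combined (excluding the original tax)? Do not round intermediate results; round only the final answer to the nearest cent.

Penalty, months 1–6: 6 × 1.5% × CHF 460,316.00 = CHF 41,428.44
Penalty, months 7–12: 6 × 2.5% × CHF 460,316.00 = CHF 69,047.40
Interest: CHF 460,316.00 × ((1 + 0.014)^12 − 1) = CHF 460,316.00 × 0.1815591… = CHF 83,574.5720…
Penalties + interest = CHF 110,475.8400 + CHF 83,574.5720… = CHF 194,050.41

CHF 194,050.41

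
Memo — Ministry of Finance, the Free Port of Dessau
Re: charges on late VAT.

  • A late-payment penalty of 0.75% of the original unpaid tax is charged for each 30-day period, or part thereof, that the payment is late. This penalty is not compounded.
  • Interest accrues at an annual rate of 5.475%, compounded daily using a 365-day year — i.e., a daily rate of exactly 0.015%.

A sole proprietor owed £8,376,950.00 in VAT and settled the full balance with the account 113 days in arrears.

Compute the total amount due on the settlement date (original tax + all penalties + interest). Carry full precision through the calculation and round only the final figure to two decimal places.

£8,771,447.16

Penalty periods: ⌈113/30⌉ = 4; penalty = 4 × 0.75% × £8,376,950.00 = £251,308.50
Interest: £8,376,950.00 × ((1 + 0.00015)^113 − 1) = £8,376,950.00 × 0.01709317… = £143,188.6596…
Total = £8,376,950.00 + £251,308.5000 + £143,188.6596… = £8,771,447.16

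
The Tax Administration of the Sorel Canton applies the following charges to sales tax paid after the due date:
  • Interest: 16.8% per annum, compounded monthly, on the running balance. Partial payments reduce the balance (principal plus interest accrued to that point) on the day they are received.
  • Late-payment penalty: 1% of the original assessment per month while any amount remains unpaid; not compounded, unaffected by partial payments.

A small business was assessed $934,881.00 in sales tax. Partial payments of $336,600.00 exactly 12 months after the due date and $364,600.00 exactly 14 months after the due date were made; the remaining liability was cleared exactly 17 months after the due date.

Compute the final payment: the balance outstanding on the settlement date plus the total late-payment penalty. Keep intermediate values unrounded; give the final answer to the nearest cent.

$602,106.10

Monthly rate = 16.8% ÷ 12 = 1.4%
Balance at month 12: $934,881.0000 × (1 + 0.014)^12 = $1,104,617.1800…
After $336,600.00 payment: $1,104,617.1800… − $336,600.00 = $768,017.1800…
Balance at month 14: $768,017.1800… × (1 + 0.014)^2 = $789,672.1924…
After $364,600.00 payment: $789,672.1924… − $364,600.00 = $425,072.1924…
Balance at month 17: $425,072.1924… × (1 + 0.014)^3 = $443,176.3333…
Penalty: 17 × 1% × $934,881.00 = $158,929.77
Final settlement = outstanding balance + penalty = $443,176.3333… + $158,929.77 = $602,106.10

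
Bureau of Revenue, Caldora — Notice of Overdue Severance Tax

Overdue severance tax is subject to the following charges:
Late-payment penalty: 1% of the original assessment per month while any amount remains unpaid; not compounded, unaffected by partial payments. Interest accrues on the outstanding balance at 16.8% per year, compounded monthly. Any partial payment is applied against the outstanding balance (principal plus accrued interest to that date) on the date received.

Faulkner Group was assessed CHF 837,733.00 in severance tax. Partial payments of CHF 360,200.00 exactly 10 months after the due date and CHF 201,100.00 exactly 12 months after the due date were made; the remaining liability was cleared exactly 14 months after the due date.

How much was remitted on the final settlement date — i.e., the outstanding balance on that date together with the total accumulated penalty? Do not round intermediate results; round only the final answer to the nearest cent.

Monthly rate = 16.8% ÷ 12 = 1.4%
Balance at month 10: CHF 837,733.0000 × (1 + 0.014)^10 = CHF 962,687.1470…
After CHF 360,200.00 payment: CHF 962,687.1470… − CHF 360,200.00 = CHF 602,487.1470…
Balance at month 12: CHF 602,487.1470… × (1 + 0.014)^2 = CHF 619,474.8745…
After CHF 201,100.00 payment: CHF 619,474.8745… − CHF 201,100.00 = CHF 418,374.8745…
Balance at month 14: CHF 418,374.8745… × (1 + 0.014)^2 = CHF 430,171.3725…
Penalty: 14 × 1% × CHF 837,733.00 = CHF 117,282.62
Final settlement = outstanding balance + penalty = CHF 430,171.3725… + CHF 117,282.62 = CHF 547,453.99

CHF 547,453.99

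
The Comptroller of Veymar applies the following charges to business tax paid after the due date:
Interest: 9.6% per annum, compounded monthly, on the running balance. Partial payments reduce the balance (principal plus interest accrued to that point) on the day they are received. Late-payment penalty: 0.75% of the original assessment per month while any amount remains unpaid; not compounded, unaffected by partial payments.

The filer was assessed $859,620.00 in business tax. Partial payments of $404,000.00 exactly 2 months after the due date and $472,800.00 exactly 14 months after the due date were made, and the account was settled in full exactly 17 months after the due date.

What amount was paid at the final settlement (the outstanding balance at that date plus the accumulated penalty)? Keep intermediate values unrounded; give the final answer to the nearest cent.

Monthly rate = 9.6% ÷ 12 = 0.8%
Balance at month 2: $859,620.0000 × (1 + 0.008)^2 = $873,428.9357…
After $404,000.00 payment: $873,428.9357… − $404,000.00 = $469,428.9357…
Balance at month 14: $469,428.9357… × (1 + 0.008)^12 = $516,530.8219…
After $472,800.00 payment: $516,530.8219… − $472,800.00 = $43,730.8219…
Balance at month 17: $43,730.8219… × (1 + 0.008)^3 = $44,788.7803…
Penalty: 17 × 0.75% × $859,620.00 = $109,601.55
Final settlement = outstanding balance + penalty = $44,788.7803… + $109,601.55 = $154,390.33

$154,390.33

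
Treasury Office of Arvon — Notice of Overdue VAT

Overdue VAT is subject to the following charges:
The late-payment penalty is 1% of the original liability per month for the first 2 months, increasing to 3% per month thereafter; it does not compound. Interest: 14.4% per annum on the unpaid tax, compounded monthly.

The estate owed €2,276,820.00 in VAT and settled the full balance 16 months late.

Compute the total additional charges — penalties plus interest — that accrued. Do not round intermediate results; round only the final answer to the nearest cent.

€1,480,585.38

Penalty, months 1–2: 2 × 1% × €2,276,820.00 = €45,536.40
Penalty, months 3–16: 14 × 3% × €2,276,820.00 = €956,264.40
Interest (14.4%/yr ÷ 12 = 1.2%/month): €2,276,820.00 × ((1 + 0.012)^16 − 1) = €478,784.5789…
Penalties + interest = €1,001,800.8000 + €478,784.5789… = €1,480,585.38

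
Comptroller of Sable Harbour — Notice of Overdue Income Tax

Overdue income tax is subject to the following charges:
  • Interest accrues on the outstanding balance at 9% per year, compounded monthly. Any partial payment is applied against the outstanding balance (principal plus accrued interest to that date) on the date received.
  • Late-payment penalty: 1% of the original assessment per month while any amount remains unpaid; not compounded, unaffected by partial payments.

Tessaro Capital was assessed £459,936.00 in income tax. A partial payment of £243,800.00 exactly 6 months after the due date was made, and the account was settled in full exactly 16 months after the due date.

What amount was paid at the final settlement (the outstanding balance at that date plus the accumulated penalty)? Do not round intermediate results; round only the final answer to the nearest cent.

Monthly rate = 9% ÷ 12 = 0.75%
Balance at month 6: £459,936.0000 × (1 + 0.0075)^6 = £481,025.0936…
After £243,800.00 payment: £481,025.0936… − £243,800.00 = £237,225.0936…
Balance at month 16: £237,225.0936… × (1 + 0.0075)^10 = £255,629.6202…
Penalty: 16 × 1% × £459,936.00 = £73,589.76
Final settlement = outstanding balance + penalty = £255,629.6202… + £73,589.76 = £329,219.38

£329,219.38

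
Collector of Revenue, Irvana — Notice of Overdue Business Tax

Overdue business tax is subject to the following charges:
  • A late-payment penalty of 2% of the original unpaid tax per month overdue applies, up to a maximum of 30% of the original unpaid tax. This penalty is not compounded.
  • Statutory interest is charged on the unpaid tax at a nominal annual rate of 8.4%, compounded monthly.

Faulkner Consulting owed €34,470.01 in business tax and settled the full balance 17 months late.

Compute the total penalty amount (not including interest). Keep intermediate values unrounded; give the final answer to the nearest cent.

€10,341.00

Penalty (uncapped): 17 × 2% × €34,470.01 = €11,719.80…; cap = 30% × €34,470.01 = €10,341.00… → penalty = €10,341.00…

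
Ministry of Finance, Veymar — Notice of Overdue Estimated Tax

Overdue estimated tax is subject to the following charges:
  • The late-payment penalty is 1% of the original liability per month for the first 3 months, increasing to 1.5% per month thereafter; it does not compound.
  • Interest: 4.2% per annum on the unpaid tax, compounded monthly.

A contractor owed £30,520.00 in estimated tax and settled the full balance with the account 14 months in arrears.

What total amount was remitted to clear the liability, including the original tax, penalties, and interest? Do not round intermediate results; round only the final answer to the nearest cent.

£38,001.38

Penalty, months 1–3: 3 × 1% × £30,520.00 = £915.60
Penalty, months 4–14: 11 × 1.5% × £30,520.00 = £5,035.80
Interest (4.2%/yr ÷ 12 = 0.35%/month): £30,520.00 × ((1 + 0.0035)^14 − 1) = £1,529.9831…
Total = £30,520.00 + £5,951.4000 + £1,529.9831… = £38,001.38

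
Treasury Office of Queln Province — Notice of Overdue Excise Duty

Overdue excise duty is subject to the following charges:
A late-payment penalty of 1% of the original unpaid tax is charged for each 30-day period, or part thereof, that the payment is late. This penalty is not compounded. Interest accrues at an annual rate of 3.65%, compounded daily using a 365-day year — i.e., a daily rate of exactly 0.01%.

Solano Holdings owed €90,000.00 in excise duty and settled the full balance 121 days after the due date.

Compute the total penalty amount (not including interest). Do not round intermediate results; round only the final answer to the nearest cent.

€4,500.00

Penalty periods: ⌈121/30⌉ = 5; penalty = 5 × 1% × €90,000.00 = €4,500.00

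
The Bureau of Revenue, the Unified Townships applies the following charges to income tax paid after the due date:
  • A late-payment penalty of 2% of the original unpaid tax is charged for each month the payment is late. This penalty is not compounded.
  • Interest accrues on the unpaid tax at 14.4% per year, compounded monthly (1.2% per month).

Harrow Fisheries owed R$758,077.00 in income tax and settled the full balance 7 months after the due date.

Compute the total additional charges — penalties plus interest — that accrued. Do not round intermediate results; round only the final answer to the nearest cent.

R$172,148.08

Late-payment penalty: 7 × 2% × R$758,077.00 = R$106,130.78
Interest: R$758,077.00 × ((1 + 0.012)^7 − 1) = R$758,077.00 × 0.0870852… = R$66,017.2955…
Penalties + interest = R$106,130.7800 + R$66,017.2955… = R$172,148.08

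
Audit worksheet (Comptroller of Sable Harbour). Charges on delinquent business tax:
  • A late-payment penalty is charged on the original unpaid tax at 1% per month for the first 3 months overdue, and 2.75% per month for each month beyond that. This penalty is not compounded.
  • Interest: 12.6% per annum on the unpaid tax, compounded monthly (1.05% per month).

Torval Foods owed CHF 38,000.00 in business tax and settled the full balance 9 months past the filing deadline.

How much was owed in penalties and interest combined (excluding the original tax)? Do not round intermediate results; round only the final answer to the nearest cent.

CHF 11,155.58

Penalty, months 1–3: 3 × 1% × CHF 38,000.00 = CHF 1,140.00
Penalty, months 4–9: 6 × 2.75% × CHF 38,000.00 = CHF 6,270.00
Interest: CHF 38,000.00 × ((1 + 0.0105)^9 − 1) = CHF 38,000.00 × 0.0985678… = CHF 3,745.5760…
Penalties + interest = CHF 7,410.0000 + CHF 3,745.5760… = CHF 11,155.58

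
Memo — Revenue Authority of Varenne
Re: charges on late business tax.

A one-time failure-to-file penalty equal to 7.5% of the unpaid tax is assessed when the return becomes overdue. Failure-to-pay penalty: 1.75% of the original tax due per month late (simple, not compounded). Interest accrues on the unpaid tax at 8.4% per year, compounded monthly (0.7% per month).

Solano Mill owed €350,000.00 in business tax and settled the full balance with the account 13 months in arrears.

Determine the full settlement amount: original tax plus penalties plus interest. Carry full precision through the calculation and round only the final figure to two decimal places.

Failure-to-file penalty: 7.5% × €350,000.00 = €26,250.00
Failure-to-pay penalty: 13 × 1.75% × €350,000.00 = €79,625.00
Interest: €350,000.00 × ((1 + 0.007)^13 − 1) = €350,000.00 × 0.0949218… = €33,222.6428…
Total = €350,000.00 + €105,875.0000 + €33,222.6428… = €489,097.64

€489,097.64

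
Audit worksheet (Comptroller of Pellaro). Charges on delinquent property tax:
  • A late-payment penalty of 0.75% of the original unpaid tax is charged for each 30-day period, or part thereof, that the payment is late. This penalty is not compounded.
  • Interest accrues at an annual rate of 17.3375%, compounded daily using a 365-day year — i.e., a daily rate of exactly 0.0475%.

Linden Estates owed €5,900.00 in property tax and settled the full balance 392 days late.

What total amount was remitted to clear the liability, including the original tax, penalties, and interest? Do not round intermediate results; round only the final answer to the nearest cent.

Penalty periods: ⌈392/30⌉ = 14; penalty = 14 × 0.75% × €5,900.00 = €619.50
Interest: €5,900.00 × ((1 + 0.000475)^392 − 1) = €5,900.00 × 0.20460991… = €1,207.1985…
Total = €5,900.00 + €619.5000 + €1,207.1985… = €7,726.70

€7,726.70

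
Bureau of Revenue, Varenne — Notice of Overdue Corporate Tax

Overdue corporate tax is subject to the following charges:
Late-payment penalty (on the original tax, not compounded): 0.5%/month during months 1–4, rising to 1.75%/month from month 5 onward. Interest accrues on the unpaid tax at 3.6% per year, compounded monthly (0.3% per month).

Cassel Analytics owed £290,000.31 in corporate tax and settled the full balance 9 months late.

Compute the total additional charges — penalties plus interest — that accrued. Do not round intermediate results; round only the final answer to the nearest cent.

£39,099.66

Penalty, months 1–4: 4 × 0.5% × £290,000.31 = £5,800.01…
Penalty, months 5–9: 5 × 1.75% × £290,000.31 = £25,375.03…
Interest: £290,000.31 × ((1 + 0.003)^9 − 1) = £290,000.31 × 0.0273263… = £7,924.6292…
Penalties + interest = £31,175.0333… + £7,924.6292… = £39,099.66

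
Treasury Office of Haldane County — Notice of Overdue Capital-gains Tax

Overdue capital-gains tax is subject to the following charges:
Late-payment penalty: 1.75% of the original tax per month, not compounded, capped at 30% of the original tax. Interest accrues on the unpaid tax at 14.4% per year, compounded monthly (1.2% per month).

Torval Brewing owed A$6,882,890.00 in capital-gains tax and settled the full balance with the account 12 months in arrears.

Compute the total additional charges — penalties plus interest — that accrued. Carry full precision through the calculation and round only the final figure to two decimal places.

A$2,504,646.67

Penalty: 12 × 1.75% × A$6,882,890.00 = A$1,445,406.90 (below the 30% cap of A$2,064,867.00)
Interest: A$6,882,890.00 × ((1 + 0.012)^12 − 1) = A$6,882,890.00 × 0.1538946… = A$1,059,239.7698…
Penalties + interest = A$1,445,406.9000 + A$1,059,239.7698… = A$2,504,646.67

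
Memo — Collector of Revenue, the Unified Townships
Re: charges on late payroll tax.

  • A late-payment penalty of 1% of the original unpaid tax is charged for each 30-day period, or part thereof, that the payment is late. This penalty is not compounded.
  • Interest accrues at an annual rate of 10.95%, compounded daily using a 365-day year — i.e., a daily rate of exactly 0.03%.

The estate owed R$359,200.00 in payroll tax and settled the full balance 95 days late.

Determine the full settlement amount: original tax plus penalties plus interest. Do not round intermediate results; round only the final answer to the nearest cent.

Penalty periods: ⌈95/30⌉ = 4; penalty = 4 × 1% × R$359,200.00 = R$14,368.00
Interest: R$359,200.00 × ((1 + 0.0003)^95 − 1) = R$359,200.00 × 0.02890561… = R$10,382.8962…
Total = R$359,200.00 + R$14,368.0000 + R$10,382.8962… = R$383,950.90

R$383,950.90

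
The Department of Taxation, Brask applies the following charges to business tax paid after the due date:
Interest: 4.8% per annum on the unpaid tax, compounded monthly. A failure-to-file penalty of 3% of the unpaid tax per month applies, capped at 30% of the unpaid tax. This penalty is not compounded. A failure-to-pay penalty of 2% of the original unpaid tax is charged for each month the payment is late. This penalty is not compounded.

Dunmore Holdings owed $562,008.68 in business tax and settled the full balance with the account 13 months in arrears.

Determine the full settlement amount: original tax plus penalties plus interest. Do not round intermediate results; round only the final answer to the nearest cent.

Failure-to-file: 13 × 3% × $562,008.68 = $219,183.39…, capped at 30% × $562,008.68 = $168,602.60…
Failure-to-pay penalty = 2% × $562,008.68 × 13 mo = $146,122.26…
Interest (4.8%/yr ÷ 12 = 0.4%/month): $562,008.68 × ((1 + 0.004)^13 − 1) = $29,936.2288…
Total = $562,008.68 + $314,724.8608 + $29,936.2288… = $906,669.77

$906,669.77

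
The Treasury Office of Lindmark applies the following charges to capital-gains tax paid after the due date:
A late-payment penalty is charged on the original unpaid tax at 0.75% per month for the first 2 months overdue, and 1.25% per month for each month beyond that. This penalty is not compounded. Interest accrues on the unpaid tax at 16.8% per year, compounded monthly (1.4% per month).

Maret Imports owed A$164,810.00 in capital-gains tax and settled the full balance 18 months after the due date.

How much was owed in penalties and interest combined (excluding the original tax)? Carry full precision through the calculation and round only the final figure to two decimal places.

Penalty, months 1–2: 2 × 0.75% × A$164,810.00 = A$2,472.15
Penalty, months 3–18: 16 × 1.25% × A$164,810.00 = A$32,962.00
Interest: A$164,810.00 × ((1 + 0.014)^18 − 1) = A$164,810.00 × 0.2843494… = A$46,863.6260…
Penalties + interest = A$35,434.1500 + A$46,863.6260… = A$82,297.78

A$82,297.78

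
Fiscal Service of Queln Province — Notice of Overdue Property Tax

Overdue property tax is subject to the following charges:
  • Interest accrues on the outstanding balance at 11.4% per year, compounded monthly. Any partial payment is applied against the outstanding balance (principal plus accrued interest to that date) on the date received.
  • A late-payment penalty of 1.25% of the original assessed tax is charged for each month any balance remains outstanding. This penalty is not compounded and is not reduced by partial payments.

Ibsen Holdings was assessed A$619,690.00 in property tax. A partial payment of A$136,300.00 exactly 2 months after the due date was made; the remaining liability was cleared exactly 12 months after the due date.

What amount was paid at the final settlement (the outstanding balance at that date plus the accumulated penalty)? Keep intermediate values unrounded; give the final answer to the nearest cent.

Monthly rate = 11.4% ÷ 12 = 0.95%
Balance at month 2: A$619,690.0000 × (1 + 0.0095)^2 = A$631,520.0370…
After A$136,300.00 payment: A$631,520.0370… − A$136,300.00 = A$495,220.0370…
Balance at month 12: A$495,220.0370… × (1 + 0.0095)^10 = A$544,328.9604…
Penalty: 12 × 1.25% × A$619,690.00 = A$92,953.50
Final settlement = outstanding balance + penalty = A$544,328.9604… + A$92,953.50 = A$637,282.46

A$637,282.46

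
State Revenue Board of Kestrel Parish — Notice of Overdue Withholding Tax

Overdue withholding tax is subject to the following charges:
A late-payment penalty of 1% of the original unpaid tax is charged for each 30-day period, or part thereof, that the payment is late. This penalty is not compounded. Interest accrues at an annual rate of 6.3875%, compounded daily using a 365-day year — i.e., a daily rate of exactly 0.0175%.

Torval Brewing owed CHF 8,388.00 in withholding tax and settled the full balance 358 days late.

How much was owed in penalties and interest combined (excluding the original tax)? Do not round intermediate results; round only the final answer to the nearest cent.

CHF 1,548.83

Penalty periods: ⌈358/30⌉ = 12; penalty = 12 × 1% × CHF 8,388.00 = CHF 1,006.56
Interest: CHF 8,388.00 × ((1 + 0.000175)^358 − 1) = CHF 8,388.00 × 0.06464831… = CHF 542.2700…
Penalties + interest = CHF 1,006.5600 + CHF 542.2700… = CHF 1,548.83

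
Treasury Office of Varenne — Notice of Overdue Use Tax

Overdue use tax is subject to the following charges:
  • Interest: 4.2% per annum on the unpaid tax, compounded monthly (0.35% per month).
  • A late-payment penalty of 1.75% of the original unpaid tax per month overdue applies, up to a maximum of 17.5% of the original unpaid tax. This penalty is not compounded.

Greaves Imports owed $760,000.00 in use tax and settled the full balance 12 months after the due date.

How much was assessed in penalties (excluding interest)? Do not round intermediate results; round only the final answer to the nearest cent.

Penalty (uncapped): 12 × 1.75% × $760,000.00 = $159,600.00; cap = 17.5% × $760,000.00 = $133,000.00 → penalty = $133,000.00

$133,000.00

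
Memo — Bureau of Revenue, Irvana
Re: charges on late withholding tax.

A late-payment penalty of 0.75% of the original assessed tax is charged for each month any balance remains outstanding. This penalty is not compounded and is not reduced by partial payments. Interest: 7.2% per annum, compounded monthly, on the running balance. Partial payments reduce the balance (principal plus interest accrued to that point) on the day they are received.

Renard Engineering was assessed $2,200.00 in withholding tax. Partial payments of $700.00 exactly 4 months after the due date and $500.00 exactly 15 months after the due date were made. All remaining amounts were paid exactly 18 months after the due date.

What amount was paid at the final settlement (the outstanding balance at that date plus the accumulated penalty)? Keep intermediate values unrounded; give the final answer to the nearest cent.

$1,476.91

Monthly rate = 7.2% ÷ 12 = 0.6%
Balance at month 4: $2,200.0000 × (1 + 0.006)^4 = $2,253.2771…
After $700.00 payment: $2,253.2771… − $700.00 = $1,553.2771…
Balance at month 15: $1,553.2771… × (1 + 0.006)^11 = $1,658.9249…
After $500.00 payment: $1,658.9249… − $500.00 = $1,158.9249…
Balance at month 18: $1,158.9249… × (1 + 0.006)^3 = $1,179.9110…
Penalty: 18 × 0.75% × $2,200.00 = $297.00
Final settlement = outstanding balance + penalty = $1,179.9110… + $297.00 = $1,476.91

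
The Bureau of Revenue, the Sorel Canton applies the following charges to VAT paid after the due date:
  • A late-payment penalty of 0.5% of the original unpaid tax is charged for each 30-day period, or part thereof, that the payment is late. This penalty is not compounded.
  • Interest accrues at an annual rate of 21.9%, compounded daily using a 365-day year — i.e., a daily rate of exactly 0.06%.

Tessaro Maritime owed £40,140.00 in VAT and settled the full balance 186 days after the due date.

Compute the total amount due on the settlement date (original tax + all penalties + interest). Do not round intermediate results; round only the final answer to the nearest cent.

£46,282.55

Penalty periods: ⌈186/30⌉ = 7; penalty = 7 × 0.5% × £40,140.00 = £1,404.90
Interest: £40,140.00 × ((1 + 0.0006)^186 − 1) = £40,140.00 × 0.11802813… = £4,737.6490…
Total = £40,140.00 + £1,404.9000 + £4,737.6490… = £46,282.55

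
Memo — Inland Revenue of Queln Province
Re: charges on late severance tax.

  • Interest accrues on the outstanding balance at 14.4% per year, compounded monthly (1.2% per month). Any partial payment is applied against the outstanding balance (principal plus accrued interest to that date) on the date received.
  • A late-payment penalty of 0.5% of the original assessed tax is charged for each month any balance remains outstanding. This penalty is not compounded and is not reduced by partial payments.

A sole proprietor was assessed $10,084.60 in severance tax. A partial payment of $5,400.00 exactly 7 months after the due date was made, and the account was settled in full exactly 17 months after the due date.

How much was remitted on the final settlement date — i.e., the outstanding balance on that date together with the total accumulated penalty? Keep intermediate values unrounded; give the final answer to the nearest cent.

$7,124.77

Balance at month 7: $10,084.6000 × (1 + 0.012)^7 = $10,962.8195…
After $5,400.00 payment: $10,962.8195… − $5,400.00 = $5,562.8195…
Balance at month 17: $5,562.8195… × (1 + 0.012)^10 = $6,267.5830…
Penalty: 17 × 0.5% × $10,084.60 = $857.19…
Final settlement = outstanding balance + penalty = $6,267.5830… + $857.19… = $7,124.77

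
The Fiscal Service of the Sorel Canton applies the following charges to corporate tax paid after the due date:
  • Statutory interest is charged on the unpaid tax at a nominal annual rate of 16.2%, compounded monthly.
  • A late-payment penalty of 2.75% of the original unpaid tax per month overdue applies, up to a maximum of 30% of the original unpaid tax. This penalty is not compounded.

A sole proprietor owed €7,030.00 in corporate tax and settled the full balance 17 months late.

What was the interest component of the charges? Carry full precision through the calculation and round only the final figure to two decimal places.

€1,799.97

Interest (16.2%/yr ÷ 12 = 1.35%/month): €7,030.00 × ((1 + 0.0135)^17 − 1) = €1,799.9679…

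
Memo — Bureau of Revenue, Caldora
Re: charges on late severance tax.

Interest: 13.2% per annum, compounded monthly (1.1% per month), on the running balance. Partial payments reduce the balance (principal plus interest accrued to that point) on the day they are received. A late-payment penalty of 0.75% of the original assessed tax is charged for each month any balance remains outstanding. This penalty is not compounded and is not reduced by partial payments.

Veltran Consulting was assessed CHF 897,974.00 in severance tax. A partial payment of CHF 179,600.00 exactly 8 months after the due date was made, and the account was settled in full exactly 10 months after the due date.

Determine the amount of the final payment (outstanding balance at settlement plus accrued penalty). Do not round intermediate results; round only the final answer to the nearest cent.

Balance at month 8: CHF 897,974.0000 × (1 + 0.011)^8 = CHF 980,105.9078…
After CHF 179,600.00 payment: CHF 980,105.9078… − CHF 179,600.00 = CHF 800,505.9078…
Balance at month 10: CHF 800,505.9078… × (1 + 0.011)^2 = CHF 818,213.8989…
Penalty: 10 × 0.75% × CHF 897,974.00 = CHF 67,348.05
Final settlement = outstanding balance + penalty = CHF 818,213.8989… + CHF 67,348.05 = CHF 885,561.95

CHF 885,561.95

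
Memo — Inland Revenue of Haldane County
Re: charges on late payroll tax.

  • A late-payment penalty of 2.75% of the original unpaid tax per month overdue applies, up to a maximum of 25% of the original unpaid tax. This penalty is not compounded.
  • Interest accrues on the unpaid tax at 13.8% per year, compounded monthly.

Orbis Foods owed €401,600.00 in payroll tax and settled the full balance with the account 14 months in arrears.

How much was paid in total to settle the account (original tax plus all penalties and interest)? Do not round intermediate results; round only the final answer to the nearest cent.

Penalty (uncapped): 14 × 2.75% × €401,600.00 = €154,616.00; cap = 25% × €401,600.00 = €100,400.00 → penalty = €100,400.00
Interest (13.8%/yr ÷ 12 = 1.15%/month): €401,600.00 × ((1 + 0.0115)^14 − 1) = €69,720.2763…
Total = €401,600.00 + €100,400.0000 + €69,720.2763… = €571,720.28

€571,720.28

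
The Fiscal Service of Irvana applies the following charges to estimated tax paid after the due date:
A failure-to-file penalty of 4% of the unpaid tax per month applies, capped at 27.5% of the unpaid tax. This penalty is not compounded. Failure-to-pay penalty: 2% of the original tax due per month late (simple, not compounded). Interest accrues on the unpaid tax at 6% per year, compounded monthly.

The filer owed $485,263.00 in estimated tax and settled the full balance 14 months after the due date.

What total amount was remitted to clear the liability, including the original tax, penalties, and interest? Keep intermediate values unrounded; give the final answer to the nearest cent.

$789,678.73

Failure-to-file: 14 × 4% × $485,263.00 = $271,747.28, capped at 27.5% × $485,263.00 = $133,447.33…
Failure-to-pay penalty: 14 × 2% × $485,263.00 = $135,873.64
Interest (6%/yr ÷ 12 = 0.5%/month): $485,263.00 × ((1 + 0.005)^14 − 1) = $35,094.7694…
Total = $485,263.00 + $269,320.9650 + $35,094.7694… = $789,678.73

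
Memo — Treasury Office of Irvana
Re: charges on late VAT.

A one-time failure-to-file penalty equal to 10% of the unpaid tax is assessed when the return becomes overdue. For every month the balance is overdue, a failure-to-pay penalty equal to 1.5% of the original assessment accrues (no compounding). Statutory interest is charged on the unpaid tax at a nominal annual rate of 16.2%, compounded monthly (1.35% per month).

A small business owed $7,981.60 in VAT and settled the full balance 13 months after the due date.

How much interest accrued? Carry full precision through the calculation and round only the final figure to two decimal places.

Interest: $7,981.60 × ((1 + 0.0135)^13 − 1) = $7,981.60 × 0.1904435… = $1,520.0439…

$1,520.04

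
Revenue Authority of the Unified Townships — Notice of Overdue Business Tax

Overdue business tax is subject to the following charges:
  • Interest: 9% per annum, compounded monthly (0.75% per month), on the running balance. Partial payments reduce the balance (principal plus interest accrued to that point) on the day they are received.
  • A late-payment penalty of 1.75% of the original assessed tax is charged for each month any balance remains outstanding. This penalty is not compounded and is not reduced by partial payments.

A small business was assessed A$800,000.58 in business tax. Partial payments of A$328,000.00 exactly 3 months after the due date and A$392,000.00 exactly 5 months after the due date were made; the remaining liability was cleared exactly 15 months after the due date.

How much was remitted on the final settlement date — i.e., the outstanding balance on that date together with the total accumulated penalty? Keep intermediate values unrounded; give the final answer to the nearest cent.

A$323,701.86

Balance at month 3: A$800,000.5800 × (1 + 0.0075)^3 = A$818,135.9306…
After A$328,000.00 payment: A$818,135.9306… − A$328,000.00 = A$490,135.9306…
Balance at month 5: A$490,135.9306… × (1 + 0.0075)^2 = A$497,515.5398…
After A$392,000.00 payment: A$497,515.5398… − A$392,000.00 = A$105,515.5398…
Balance at month 15: A$105,515.5398… × (1 + 0.0075)^10 = A$113,701.7039…
Penalty: 15 × 1.75% × A$800,000.58 = A$210,000.15…
Final settlement = outstanding balance + penalty = A$113,701.7039… + A$210,000.15… = A$323,701.86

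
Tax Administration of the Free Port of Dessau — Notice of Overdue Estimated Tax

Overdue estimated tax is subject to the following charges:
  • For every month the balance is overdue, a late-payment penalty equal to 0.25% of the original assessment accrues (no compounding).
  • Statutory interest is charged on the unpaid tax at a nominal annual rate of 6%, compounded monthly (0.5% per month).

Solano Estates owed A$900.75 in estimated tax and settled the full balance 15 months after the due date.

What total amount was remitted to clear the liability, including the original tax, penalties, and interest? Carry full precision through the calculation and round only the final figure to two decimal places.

A$1,004.50

Late-payment penalty: 15 × 0.25% × A$900.75 = A$33.78…
Interest: A$900.75 × ((1 + 0.005)^15 − 1) = A$900.75 × 0.0776827… = A$69.9727…
Total = A$900.75 + A$33.7781… + A$69.9727… = A$1,004.50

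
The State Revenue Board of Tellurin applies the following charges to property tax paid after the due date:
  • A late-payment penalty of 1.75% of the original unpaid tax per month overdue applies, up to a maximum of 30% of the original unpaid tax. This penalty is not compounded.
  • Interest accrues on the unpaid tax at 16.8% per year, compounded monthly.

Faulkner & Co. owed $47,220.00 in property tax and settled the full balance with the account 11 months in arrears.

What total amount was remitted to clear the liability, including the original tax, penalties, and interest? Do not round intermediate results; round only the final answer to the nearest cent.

$64,112.75

Penalty: 11 × 1.75% × $47,220.00 = $9,089.85 (below the 30% cap of $14,166.00)
Interest (16.8%/yr ÷ 12 = 1.4%/month): $47,220.00 × ((1 + 0.014)^11 − 1) = $7,802.9014…
Total = $47,220.00 + $9,089.8500 + $7,802.9014… = $64,112.75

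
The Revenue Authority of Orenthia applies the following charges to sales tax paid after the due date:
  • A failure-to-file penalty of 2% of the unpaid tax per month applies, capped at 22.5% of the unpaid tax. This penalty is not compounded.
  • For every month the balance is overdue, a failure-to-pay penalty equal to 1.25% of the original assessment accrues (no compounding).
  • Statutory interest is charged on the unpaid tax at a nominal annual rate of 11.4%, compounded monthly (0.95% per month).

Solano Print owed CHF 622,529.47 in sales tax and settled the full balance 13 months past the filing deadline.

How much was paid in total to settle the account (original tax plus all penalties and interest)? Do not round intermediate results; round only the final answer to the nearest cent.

CHF 945,180.66

Failure-to-file: 13 × 2% × CHF 622,529.47 = CHF 161,857.66…, capped at 22.5% × CHF 622,529.47 = CHF 140,069.13…
Failure-to-pay penalty = 1.25% × CHF 622,529.47 × 13 mo = CHF 101,161.04…
Interest: CHF 622,529.47 × ((1 + 0.0095)^13 − 1) = CHF 622,529.47 × 0.1307906… = CHF 81,421.0240…
Total = CHF 622,529.47 + CHF 241,230.1696… + CHF 81,421.0240… = CHF 945,180.66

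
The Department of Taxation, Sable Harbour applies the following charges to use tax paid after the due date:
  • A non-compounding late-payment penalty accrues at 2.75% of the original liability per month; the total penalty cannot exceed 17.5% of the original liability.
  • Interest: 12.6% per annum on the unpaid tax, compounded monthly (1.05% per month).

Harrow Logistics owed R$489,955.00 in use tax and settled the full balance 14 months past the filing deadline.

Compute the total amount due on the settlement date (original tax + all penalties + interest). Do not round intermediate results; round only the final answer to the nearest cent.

R$652,848.65

Penalty (uncapped): 14 × 2.75% × R$489,955.00 = R$188,632.68…; cap = 17.5% × R$489,955.00 = R$85,742.13… → penalty = R$85,742.13…
Interest: R$489,955.00 × ((1 + 0.0105)^14 − 1) = R$489,955.00 × 0.1574666… = R$77,151.5246…
Total = R$489,955.00 + R$85,742.1250 + R$77,151.5246… = R$652,848.65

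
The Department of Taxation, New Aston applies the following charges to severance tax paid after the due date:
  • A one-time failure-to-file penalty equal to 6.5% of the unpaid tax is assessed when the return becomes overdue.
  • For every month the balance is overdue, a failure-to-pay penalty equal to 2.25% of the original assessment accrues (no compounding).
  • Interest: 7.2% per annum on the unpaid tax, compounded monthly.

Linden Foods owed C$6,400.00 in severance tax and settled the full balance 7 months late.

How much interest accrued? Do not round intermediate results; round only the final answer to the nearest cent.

C$273.69

Interest (7.2%/yr ÷ 12 = 0.6%/month): C$6,400.00 × ((1 + 0.006)^7 − 1) = C$273.6871…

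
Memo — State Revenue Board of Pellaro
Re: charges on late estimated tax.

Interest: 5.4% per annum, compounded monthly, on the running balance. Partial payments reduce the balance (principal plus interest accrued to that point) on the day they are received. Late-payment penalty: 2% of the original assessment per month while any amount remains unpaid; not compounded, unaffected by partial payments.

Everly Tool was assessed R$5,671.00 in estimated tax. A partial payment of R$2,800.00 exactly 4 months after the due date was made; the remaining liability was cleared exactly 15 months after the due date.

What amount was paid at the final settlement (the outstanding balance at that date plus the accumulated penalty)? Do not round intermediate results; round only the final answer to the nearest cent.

R$4,825.63

Monthly rate = 5.4% ÷ 12 = 0.45%
Balance at month 4: R$5,671.0000 × (1 + 0.0045)^4 = R$5,773.7691…
After R$2,800.00 payment: R$5,773.7691… − R$2,800.00 = R$2,973.7691…
Balance at month 15: R$2,973.7691… × (1 + 0.0045)^11 = R$3,124.3278…
Penalty: 15 × 2% × R$5,671.00 = R$1,701.30
Final settlement = outstanding balance + penalty = R$3,124.3278… + R$1,701.30 = R$4,825.63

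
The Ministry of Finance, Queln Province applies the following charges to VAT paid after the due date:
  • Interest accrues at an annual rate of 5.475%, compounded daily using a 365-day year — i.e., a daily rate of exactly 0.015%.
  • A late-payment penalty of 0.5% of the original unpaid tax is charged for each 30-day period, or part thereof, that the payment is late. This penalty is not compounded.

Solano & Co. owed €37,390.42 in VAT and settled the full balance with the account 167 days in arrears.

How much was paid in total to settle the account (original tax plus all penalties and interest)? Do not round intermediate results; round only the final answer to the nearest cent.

Penalty periods: ⌈167/30⌉ = 6; penalty = 6 × 0.5% × €37,390.42 = €1,121.71…
Interest: €37,390.42 × ((1 + 0.00015)^167 − 1) = €37,390.42 × 0.02536446… = €948.3879…
Total = €37,390.42 + €1,121.7126 + €948.3879… = €39,460.52

€39,460.52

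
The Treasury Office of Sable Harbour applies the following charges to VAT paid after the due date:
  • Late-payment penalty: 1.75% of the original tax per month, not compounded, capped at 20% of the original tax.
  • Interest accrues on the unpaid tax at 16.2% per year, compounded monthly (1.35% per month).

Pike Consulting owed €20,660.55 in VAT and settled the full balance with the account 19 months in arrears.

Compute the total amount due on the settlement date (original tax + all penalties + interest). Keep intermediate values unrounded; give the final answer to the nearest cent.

€30,788.00

Penalty (uncapped): 19 × 1.75% × €20,660.55 = €6,869.63…; cap = 20% × €20,660.55 = €4,132.11 → penalty = €4,132.11
Interest: €20,660.55 × ((1 + 0.0135)^19 − 1) = €20,660.55 × 0.2901830… = €5,995.3399…
Total = €20,660.55 + €4,132.1100 + €5,995.3399… = €30,788.00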